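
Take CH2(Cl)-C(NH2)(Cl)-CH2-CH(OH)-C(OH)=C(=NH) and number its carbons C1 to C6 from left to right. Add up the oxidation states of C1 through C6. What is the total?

+2

Tallying each carbon's bonds:
C1: 1C, 2H, 1Cl → 0 − 2 + 1 = -1
C2: 2C, 1N, 1Cl → 0 + 1 + 1 = +2
C3: 2C, 2H → 0 − 2 = -2
C4: 2C, 1H, 1O → 0 − 1 + 1 = 0
C5: 3C, 1O → 0 + 1 = +1
C6: 2C, 2N → 0 + 2 = +2
Sum = -1 + 2 − 2 + 0 + 1 + 2 = +2.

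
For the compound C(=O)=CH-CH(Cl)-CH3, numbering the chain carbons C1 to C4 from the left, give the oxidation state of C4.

-3

Count +1 for every bond to an atom more electronegative than carbon and −1 for every bond to one less electronegative; C–C bonds are 0.
C4 has one bond to C (0), one bond to H (-1), one bond to H (-1), one bond to H (-1).
Oxidation state = 0 − 1 − 1 − 1 = -3.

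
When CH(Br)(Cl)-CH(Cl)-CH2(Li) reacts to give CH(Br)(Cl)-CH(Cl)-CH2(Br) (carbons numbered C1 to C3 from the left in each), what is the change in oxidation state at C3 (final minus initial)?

Before: C3 has 1 bond to C, 2 bonds to H, 1 bond to Li → oxidation state -3.
After: C3 has 1 bond to C, 2 bonds to H, 1 bond to Br → oxidation state -1.
Δ = -1 − (-3) = +2, so this is an oxidation at C3.

+2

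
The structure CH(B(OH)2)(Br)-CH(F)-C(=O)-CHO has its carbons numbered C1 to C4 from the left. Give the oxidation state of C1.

C1 has one bond to C (0), one bond to B (-1), one bond to Br (+1), one bond to H (-1).
Oxidation state = 0 − 1 + 1 − 1 = -1.

-1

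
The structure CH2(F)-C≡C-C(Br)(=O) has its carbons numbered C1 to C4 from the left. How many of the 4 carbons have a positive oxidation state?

Tallying each carbon's bonds:
C1: 1C, 2H, 1F → 0 − 2 + 1 = -1
C2: 4C → 0 = 0
C3: 4C → 0 = 0
C4: 1C, 2O, 1Br → 0 + 2 + 1 = +3
1 carbon (C4) meets the condition.

1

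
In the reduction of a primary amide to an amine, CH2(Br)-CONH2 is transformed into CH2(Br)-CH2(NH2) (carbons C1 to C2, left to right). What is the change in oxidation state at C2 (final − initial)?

-4

Before: C2 has 1 bond to C, 2 bonds to O, 1 bond to N → oxidation state +3.
After: C2 has 1 bond to C, 2 bonds to H, 1 bond to N → oxidation state -1.
Δ = -1 − (+3) = -4, so this is a reduction at C2.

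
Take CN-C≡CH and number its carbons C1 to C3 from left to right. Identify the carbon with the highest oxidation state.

Tallying each carbon's bonds:
C1: 1C, 3N → 0 + 3 = +3
C2: 4C → 0 = 0
C3: 3C, 1H → 0 − 1 = -1
The most oxidised carbon is C1 at +3.

C1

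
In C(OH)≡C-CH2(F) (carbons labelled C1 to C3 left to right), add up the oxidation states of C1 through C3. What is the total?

0

Tallying each carbon's bonds:
C1: 3C, 1O → 0 + 1 = +1
C2: 4C → 0 = 0
C3: 1C, 2H, 1F → 0 − 2 + 1 = -1
Sum = +1 + 0 − 1 = 0.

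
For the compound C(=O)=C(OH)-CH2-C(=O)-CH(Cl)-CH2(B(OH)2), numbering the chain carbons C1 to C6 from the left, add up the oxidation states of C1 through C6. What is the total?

0

Count +1 for every bond to an atom more electronegative than carbon and −1 for every bond to one less electronegative; C–C bonds are 0. Tallying each carbon:
C1: 2C, 2O → 0 + 2 = +2
C2: 3C, 1O → 0 + 1 = +1
C3: 2C, 2H → 0 − 2 = -2
C4: 2C, 2O → 0 + 2 = +2
C5: 2C, 1H, 1Cl → 0 − 1 + 1 = 0
C6: 1C, 2H, 1B → 0 − 2 − 1 = -3
Sum = +2 + 1 − 2 + 2 + 0 − 3 = 0.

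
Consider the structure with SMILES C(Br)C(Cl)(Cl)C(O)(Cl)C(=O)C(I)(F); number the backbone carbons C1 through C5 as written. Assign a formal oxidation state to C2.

C2 has one bond to C (0), one bond to C (0), one bond to Cl (+1), one bond to Cl (+1).
Oxidation state = 0 + 0 + 1 + 1 = +2.

+2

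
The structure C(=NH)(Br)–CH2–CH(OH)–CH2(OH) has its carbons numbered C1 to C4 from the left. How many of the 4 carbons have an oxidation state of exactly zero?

1

Tallying each carbon's bonds:
C1: 1C, 2N, 1Br → 0 + 2 + 1 = +3
C2: 2C, 2H → 0 − 2 = -2
C3: 2C, 1H, 1O → 0 − 1 + 1 = 0
C4: 1C, 2H, 1O → 0 − 2 + 1 = -1
1 carbon (C3) meets the condition.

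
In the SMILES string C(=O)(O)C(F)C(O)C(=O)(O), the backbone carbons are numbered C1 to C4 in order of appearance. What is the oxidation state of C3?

0

Each bond to a more electronegative atom (O, N, halogen) counts +1, each bond to a less electronegative atom (H, metal, B, Si) counts −1, and each C–C bond counts 0.
C3 has one bond to C (0), one bond to C (0), one bond to O (+1), one bond to H (-1).
Oxidation state = 0 + 0 + 1 − 1 = 0.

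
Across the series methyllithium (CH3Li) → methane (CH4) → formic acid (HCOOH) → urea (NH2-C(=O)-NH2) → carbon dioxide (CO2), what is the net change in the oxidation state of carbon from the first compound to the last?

+8

Carbon oxidation states along the series — methyllithium: -4, methane: -4, formic acid: +2, urea: +4, carbon dioxide: +4.
Net change = +4 − (-4) = +8.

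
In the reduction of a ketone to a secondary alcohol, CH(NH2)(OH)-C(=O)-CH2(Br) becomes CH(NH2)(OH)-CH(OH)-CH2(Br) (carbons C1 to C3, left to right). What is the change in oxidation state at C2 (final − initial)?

Before: C2 has 2 bonds to C, 2 bonds to O → oxidation state +2.
After: C2 has 2 bonds to C, 1 bond to H, 1 bond to O → oxidation state 0.
Δ = 0 − (+2) = -2, so this is a reduction at C2.

-2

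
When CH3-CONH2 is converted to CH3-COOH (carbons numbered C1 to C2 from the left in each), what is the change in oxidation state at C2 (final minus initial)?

Before: C2 has 1 bond to C, 2 bonds to O, 1 bond to N → oxidation state +3.
After: C2 has 1 bond to C, 3 bonds to O → oxidation state +3.
Δ = +3 − (+3) = 0, so no net redox change at C2.

0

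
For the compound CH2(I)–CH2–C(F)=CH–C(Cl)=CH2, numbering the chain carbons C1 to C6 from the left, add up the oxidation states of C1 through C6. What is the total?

Tallying each carbon's bonds:
C1: 1C, 2H, 1I → 0 − 2 + 1 = -1
C2: 2C, 2H → 0 − 2 = -2
C3: 3C, 1F → 0 + 1 = +1
C4: 3C, 1H → 0 − 1 = -1
C5: 3C, 1Cl → 0 + 1 = +1
C6: 2C, 2H → 0 − 2 = -2
Sum = -1 − 2 + 1 − 1 + 1 − 2 = -4.

-4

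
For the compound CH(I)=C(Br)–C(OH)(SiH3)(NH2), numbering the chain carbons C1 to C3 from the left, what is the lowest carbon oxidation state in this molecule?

Each bond to a more electronegative atom (O, N, halogen) counts +1, each bond to a less electronegative atom (H, metal, B, Si) counts −1, and each C–C bond counts 0. Tallying each carbon:
C1: 2C, 1H, 1I → 0 − 1 + 1 = 0
C2: 3C, 1Br → 0 + 1 = +1
C3: 1C, 1O, 1N, 1Si → 0 + 1 + 1 − 1 = +1
The lowest value is 0.

0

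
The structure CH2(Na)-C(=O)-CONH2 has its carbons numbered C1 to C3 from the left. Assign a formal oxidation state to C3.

Count +1 for every bond to an atom more electronegative than carbon and −1 for every bond to one less electronegative; C–C bonds are 0.
C3 has one bond to C (0), a double bond to O (2×+1 = +2), one bond to N (+1).
Oxidation state = 0 + 2 + 1 = +3.

+3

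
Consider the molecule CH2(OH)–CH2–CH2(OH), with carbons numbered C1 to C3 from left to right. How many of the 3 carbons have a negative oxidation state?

Each bond to a more electronegative atom (O, N, halogen) counts +1, each bond to a less electronegative atom (H, metal, B, Si) counts −1, and each C–C bond counts 0. Tallying each carbon:
C1: 1C, 2H, 1O → 0 − 2 + 1 = -1
C2: 2C, 2H → 0 − 2 = -2
C3: 1C, 2H, 1O → 0 − 2 + 1 = -1
3 carbons (C1, C2, C3) meet the condition.

3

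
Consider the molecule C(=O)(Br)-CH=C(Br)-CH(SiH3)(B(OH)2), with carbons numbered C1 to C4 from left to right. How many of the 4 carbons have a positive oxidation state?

2

Each bond to a more electronegative atom (O, N, halogen) counts +1, each bond to a less electronegative atom (H, metal, B, Si) counts −1, and each C–C bond counts 0. Tallying each carbon:
C1: 1C, 2O, 1Br → 0 + 2 + 1 = +3
C2: 3C, 1H → 0 − 1 = -1
C3: 3C, 1Br → 0 + 1 = +1
C4: 1C, 1H, 1B, 1Si → 0 − 1 − 1 − 1 = -3
2 carbons (C1, C3) meet the condition.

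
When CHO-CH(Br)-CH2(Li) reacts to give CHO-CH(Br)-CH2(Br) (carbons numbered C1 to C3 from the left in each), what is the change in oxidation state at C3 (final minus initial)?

Before: C3 has 1 bond to C, 2 bonds to H, 1 bond to Li → oxidation state -3.
After: C3 has 1 bond to C, 2 bonds to H, 1 bond to Br → oxidation state -1.
Δ = -1 − (-3) = +2, so this is an oxidation at C3.

+2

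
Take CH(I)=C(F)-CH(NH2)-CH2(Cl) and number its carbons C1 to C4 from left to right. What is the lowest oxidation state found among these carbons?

Tallying each carbon's bonds:
C1: 2C, 1H, 1I → 0 − 1 + 1 = 0
C2: 3C, 1F → 0 + 1 = +1
C3: 2C, 1H, 1N → 0 − 1 + 1 = 0
C4: 1C, 2H, 1Cl → 0 − 2 + 1 = -1
The lowest value is -1.

-1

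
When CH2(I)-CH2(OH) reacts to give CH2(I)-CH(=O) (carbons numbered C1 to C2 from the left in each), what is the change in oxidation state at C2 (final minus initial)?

Before: C2 has 1 bond to C, 2 bonds to H, 1 bond to O → oxidation state -1.
After: C2 has 1 bond to C, 1 bond to H, 2 bonds to O → oxidation state +1.
Δ = +1 − (-1) = +2, so this is an oxidation at C2.

+2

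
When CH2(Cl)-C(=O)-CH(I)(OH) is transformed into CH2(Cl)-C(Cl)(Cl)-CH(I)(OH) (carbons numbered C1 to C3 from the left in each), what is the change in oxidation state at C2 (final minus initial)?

0

Before: C2 has 2 bonds to C, 2 bonds to O → oxidation state +2.
After: C2 has 2 bonds to C, 2 bonds to Cl → oxidation state +2.
Δ = +2 − (+2) = 0, so no net redox change at C2.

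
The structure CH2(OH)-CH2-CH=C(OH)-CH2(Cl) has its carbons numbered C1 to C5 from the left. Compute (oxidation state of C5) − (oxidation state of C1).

0

C5: 1C, 2H, 1Cl → 0 − 2 + 1 = -1
C1: 1C, 2H, 1O → 0 − 2 + 1 = -1
Difference: -1 − (-1) = 0.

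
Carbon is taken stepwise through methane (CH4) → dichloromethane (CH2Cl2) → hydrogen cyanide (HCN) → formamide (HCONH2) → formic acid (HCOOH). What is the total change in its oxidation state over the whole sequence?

+6

Carbon oxidation states along the series — methane: -4, dichloromethane: 0, hydrogen cyanide: +2, formamide: +2, formic acid: +2.
Net change = +2 − (-4) = +6.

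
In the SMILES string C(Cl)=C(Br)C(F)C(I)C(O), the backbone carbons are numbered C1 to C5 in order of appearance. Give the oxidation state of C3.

0

C3 has one bond to C (0), one bond to C (0), one bond to F (+1), one bond to H (-1).
Oxidation state = 0 + 0 + 1 − 1 = 0.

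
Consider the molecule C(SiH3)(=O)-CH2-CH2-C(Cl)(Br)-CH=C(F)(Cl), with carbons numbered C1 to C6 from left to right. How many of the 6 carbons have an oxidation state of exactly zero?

0

Each bond to a more electronegative atom (O, N, halogen) counts +1, each bond to a less electronegative atom (H, metal, B, Si) counts −1, and each C–C bond counts 0. Tallying each carbon:
C1: 1C, 2O, 1Si → 0 + 2 − 1 = +1
C2: 2C, 2H → 0 − 2 = -2
C3: 2C, 2H → 0 − 2 = -2
C4: 2C, 1Cl, 1Br → 0 + 1 + 1 = +2
C5: 3C, 1H → 0 − 1 = -1
C6: 2C, 1F, 1Cl → 0 + 1 + 1 = +2
0 carbons meet the condition.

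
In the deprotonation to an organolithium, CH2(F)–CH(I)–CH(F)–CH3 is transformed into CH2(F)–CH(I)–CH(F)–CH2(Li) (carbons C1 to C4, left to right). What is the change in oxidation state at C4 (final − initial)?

0

Before: C4 has 1 bond to C, 3 bonds to H → oxidation state -3.
After: C4 has 1 bond to C, 2 bonds to H, 1 bond to Li → oxidation state -3.
Δ = -3 − (-3) = 0, so no net redox change at C4.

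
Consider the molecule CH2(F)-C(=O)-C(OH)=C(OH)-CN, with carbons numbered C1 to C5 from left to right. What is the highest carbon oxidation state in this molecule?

+3

Assign +1 per bond to O/N/halogen, −1 per bond to H or an electropositive element, and 0 per bond to carbon. Tallying each carbon:
C1: 1C, 2H, 1F → 0 − 2 + 1 = -1
C2: 2C, 2O → 0 + 2 = +2
C3: 3C, 1O → 0 + 1 = +1
C4: 3C, 1O → 0 + 1 = +1
C5: 1C, 3N → 0 + 3 = +3
The highest value is +3.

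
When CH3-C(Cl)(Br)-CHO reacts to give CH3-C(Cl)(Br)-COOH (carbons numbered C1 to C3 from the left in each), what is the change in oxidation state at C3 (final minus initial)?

Before: C3 has 1 bond to C, 1 bond to H, 2 bonds to O → oxidation state +1.
After: C3 has 1 bond to C, 3 bonds to O → oxidation state +3.
Δ = +3 − (+1) = +2, so this is an oxidation at C3.

+2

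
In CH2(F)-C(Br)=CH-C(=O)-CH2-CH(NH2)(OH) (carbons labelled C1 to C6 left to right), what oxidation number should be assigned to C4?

C4 has one bond to C (0), one bond to C (0), a double bond to O (2×+1 = +2).
Oxidation state = 0 + 0 + 2 = +2.

+2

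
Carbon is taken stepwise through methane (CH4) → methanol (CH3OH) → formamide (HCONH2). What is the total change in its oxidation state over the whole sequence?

Carbon oxidation states along the series — methane: -4, methanol: -2, formamide: +2.
Net change = +2 − (-4) = +6.

+6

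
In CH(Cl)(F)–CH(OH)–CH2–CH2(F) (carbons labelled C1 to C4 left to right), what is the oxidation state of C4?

-1

Bonds to more-electronegative neighbours contribute +1 each, bonds to H or metals contribute −1 each, and C–C bonds contribute 0.
C4 has one bond to C (0), one bond to H (-1), one bond to H (-1), one bond to F (+1).
Oxidation state = 0 − 1 − 1 + 1 = -1.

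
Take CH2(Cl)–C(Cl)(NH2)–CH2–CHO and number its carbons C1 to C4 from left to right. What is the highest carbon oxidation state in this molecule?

+2

Each bond to a more electronegative atom (O, N, halogen) counts +1, each bond to a less electronegative atom (H, metal, B, Si) counts −1, and each C–C bond counts 0. Tallying each carbon:
C1: 1C, 2H, 1Cl → 0 − 2 + 1 = -1
C2: 2C, 1N, 1Cl → 0 + 1 + 1 = +2
C3: 2C, 2H → 0 − 2 = -2
C4: 1C, 1H, 2O → 0 − 1 + 2 = +1
The highest value is +2.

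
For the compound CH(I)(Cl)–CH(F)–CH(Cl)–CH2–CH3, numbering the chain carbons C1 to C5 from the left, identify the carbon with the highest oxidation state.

C1

Count +1 for every bond to an atom more electronegative than carbon and −1 for every bond to one less electronegative; C–C bonds are 0. Tallying each carbon:
C1: 1C, 1H, 1Cl, 1I → 0 − 1 + 1 + 1 = +1
C2: 2C, 1H, 1F → 0 − 1 + 1 = 0
C3: 2C, 1H, 1Cl → 0 − 1 + 1 = 0
C4: 2C, 2H → 0 − 2 = -2
C5: 1C, 3H → 0 − 3 = -3
The most oxidised carbon is C1 at +1.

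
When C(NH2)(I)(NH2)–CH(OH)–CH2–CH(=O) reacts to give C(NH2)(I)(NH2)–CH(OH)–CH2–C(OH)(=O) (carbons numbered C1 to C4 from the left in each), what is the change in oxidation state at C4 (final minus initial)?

+2

Before: C4 has 1 bond to C, 1 bond to H, 2 bonds to O → oxidation state +1.
After: C4 has 1 bond to C, 3 bonds to O → oxidation state +3.
Δ = +3 − (+1) = +2, so this is an oxidation at C4.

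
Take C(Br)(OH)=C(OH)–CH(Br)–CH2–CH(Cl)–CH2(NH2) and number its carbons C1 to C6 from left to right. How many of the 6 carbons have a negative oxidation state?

Tallying each carbon's bonds:
C1: 2C, 1O, 1Br → 0 + 1 + 1 = +2
C2: 3C, 1O → 0 + 1 = +1
C3: 2C, 1H, 1Br → 0 − 1 + 1 = 0
C4: 2C, 2H → 0 − 2 = -2
C5: 2C, 1H, 1Cl → 0 − 1 + 1 = 0
C6: 1C, 2H, 1N → 0 − 2 + 1 = -1
2 carbons (C4, C6) meet the condition.

2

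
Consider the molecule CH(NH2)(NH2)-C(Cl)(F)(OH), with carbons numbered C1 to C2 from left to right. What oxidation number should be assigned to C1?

C1 has one bond to C (0), one bond to H (-1), one bond to N (+1), one bond to N (+1).
Oxidation state = 0 − 1 + 1 + 1 = +1.

+1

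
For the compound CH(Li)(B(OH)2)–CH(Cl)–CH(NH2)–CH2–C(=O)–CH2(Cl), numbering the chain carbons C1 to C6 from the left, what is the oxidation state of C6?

Bonds to more-electronegative neighbours contribute +1 each, bonds to H or metals contribute −1 each, and C–C bonds contribute 0.
C6 has one bond to C (0), one bond to H (-1), one bond to Cl (+1), one bond to H (-1).
Oxidation state = 0 − 1 + 1 − 1 = -1.

-1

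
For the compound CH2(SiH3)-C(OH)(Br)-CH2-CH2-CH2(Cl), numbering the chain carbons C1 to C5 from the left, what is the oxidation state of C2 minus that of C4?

C2: 2C, 1O, 1Br → 0 + 1 + 1 = +2
C4: 2C, 2H → 0 − 2 = -2
Difference: +2 − (-2) = +4.

+4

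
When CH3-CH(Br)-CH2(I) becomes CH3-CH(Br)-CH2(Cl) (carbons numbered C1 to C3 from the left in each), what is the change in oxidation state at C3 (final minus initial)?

Before: C3 has 1 bond to C, 2 bonds to H, 1 bond to I → oxidation state -1.
After: C3 has 1 bond to C, 2 bonds to H, 1 bond to Cl → oxidation state -1.
Δ = -1 − (-1) = 0, so no net redox change at C3.

0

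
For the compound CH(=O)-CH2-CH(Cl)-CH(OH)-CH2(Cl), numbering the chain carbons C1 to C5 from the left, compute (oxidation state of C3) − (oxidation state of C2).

C3: 2C, 1H, 1Cl → 0 − 1 + 1 = 0
C2: 2C, 2H → 0 − 2 = -2
Difference: 0 − (-2) = +2.

+2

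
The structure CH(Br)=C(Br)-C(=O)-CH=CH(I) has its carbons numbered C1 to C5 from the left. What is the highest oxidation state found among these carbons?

Assign +1 per bond to O/N/halogen, −1 per bond to H or an electropositive element, and 0 per bond to carbon. Tallying each carbon:
C1: 2C, 1H, 1Br → 0 − 1 + 1 = 0
C2: 3C, 1Br → 0 + 1 = +1
C3: 2C, 2O → 0 + 2 = +2
C4: 3C, 1H → 0 − 1 = -1
C5: 2C, 1H, 1I → 0 − 1 + 1 = 0
The highest value is +2.

+2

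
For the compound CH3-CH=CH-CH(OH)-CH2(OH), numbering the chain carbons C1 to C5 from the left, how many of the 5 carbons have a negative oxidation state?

Tallying each carbon's bonds:
C1: 1C, 3H → 0 − 3 = -3
C2: 3C, 1H → 0 − 1 = -1
C3: 3C, 1H → 0 − 1 = -1
C4: 2C, 1H, 1O → 0 − 1 + 1 = 0
C5: 1C, 2H, 1O → 0 − 2 + 1 = -1
4 carbons (C1, C2, C3, C5) meet the condition.

4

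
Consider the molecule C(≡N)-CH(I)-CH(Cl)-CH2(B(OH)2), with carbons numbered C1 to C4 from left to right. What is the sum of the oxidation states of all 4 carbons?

0

Tallying each carbon's bonds:
C1: 1C, 3N → 0 + 3 = +3
C2: 2C, 1H, 1I → 0 − 1 + 1 = 0
C3: 2C, 1H, 1Cl → 0 − 1 + 1 = 0
C4: 1C, 2H, 1B → 0 − 2 − 1 = -3
Sum = +3 + 0 + 0 − 3 = 0.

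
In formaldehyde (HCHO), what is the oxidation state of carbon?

0

The carbon has one bond to H (-1), one bond to H (-1), a double bond to O (2×+1 = +2).
Oxidation state = -1 − 1 + 2 = 0.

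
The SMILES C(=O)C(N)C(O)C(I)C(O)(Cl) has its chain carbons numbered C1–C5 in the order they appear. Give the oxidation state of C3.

Each bond to a more electronegative atom (O, N, halogen) counts +1, each bond to a less electronegative atom (H, metal, B, Si) counts −1, and each C–C bond counts 0.
C3 has one bond to C (0), one bond to C (0), one bond to O (+1), one bond to H (-1).
Oxidation state = 0 + 0 + 1 − 1 = 0.

0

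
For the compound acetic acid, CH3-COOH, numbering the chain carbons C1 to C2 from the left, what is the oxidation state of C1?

C1 has one bond to H (-1), one bond to H (-1), one bond to H (-1), one bond to C (0).
Oxidation state = -1 − 1 − 1 + 0 = -3.

-3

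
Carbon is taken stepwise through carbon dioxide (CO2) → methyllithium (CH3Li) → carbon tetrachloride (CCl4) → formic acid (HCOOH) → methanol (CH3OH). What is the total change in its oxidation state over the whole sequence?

-6

Carbon oxidation states along the series — carbon dioxide: +4, methyllithium: -4, carbon tetrachloride: +4, formic acid: +2, methanol: -2.
Net change = -2 − (+4) = -6.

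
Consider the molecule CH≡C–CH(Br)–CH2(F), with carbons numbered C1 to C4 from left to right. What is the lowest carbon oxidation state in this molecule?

Each bond to a more electronegative atom (O, N, halogen) counts +1, each bond to a less electronegative atom (H, metal, B, Si) counts −1, and each C–C bond counts 0. Tallying each carbon:
C1: 3C, 1H → 0 − 1 = -1
C2: 4C → 0 = 0
C3: 2C, 1H, 1Br → 0 − 1 + 1 = 0
C4: 1C, 2H, 1F → 0 − 2 + 1 = -1
The lowest value is -1.

-1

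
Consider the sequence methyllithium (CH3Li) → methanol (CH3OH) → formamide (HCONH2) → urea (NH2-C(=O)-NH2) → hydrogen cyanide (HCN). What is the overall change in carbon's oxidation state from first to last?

Carbon oxidation states along the series — methyllithium: -4, methanol: -2, formamide: +2, urea: +4, hydrogen cyanide: +2.
Net change = +2 − (-4) = +6.

+6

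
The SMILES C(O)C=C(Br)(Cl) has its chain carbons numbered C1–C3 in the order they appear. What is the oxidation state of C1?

-1

Assign +1 per bond to O/N/halogen, −1 per bond to H or an electropositive element, and 0 per bond to carbon.
C1 has one bond to C (0), one bond to H (-1), one bond to H (-1), one bond to O (+1).
Oxidation state = 0 − 1 − 1 + 1 = -1.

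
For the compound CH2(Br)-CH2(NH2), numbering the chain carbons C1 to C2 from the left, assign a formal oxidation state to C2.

C2 has one bond to C (0), one bond to N (+1), one bond to H (-1), one bond to H (-1).
Oxidation state = 0 + 1 − 1 − 1 = -1.

-1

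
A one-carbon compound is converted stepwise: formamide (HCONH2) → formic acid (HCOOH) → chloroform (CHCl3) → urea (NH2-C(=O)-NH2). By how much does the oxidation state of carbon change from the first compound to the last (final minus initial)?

+2

Carbon oxidation states along the series — formamide: +2, formic acid: +2, chloroform: +2, urea: +4.
Net change = +4 − (+2) = +2.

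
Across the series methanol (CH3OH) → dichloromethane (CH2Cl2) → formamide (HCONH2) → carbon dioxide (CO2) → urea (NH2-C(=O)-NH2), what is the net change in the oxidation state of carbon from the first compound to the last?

+6

Carbon oxidation states along the series — methanol: -2, dichloromethane: 0, formamide: +2, carbon dioxide: +4, urea: +4.
Net change = +4 − (-2) = +6.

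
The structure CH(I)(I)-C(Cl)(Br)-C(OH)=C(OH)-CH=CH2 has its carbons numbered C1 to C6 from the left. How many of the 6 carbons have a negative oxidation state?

Assign +1 per bond to O/N/halogen, −1 per bond to H or an electropositive element, and 0 per bond to carbon. Tallying each carbon:
C1: 1C, 1H, 2I → 0 − 1 + 2 = +1
C2: 2C, 1Cl, 1Br → 0 + 1 + 1 = +2
C3: 3C, 1O → 0 + 1 = +1
C4: 3C, 1O → 0 + 1 = +1
C5: 3C, 1H → 0 − 1 = -1
C6: 2C, 2H → 0 − 2 = -2
2 carbons (C5, C6) meet the condition.

2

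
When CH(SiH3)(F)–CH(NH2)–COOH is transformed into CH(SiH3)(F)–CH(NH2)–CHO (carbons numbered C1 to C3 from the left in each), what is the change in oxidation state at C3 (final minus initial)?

-2

Before: C3 has 1 bond to C, 3 bonds to O → oxidation state +3.
After: C3 has 1 bond to C, 1 bond to H, 2 bonds to O → oxidation state +1.
Δ = +1 − (+3) = -2, so this is a reduction at C3.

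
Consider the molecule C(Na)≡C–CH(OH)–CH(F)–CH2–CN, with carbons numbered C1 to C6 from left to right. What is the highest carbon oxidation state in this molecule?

+3

Tallying each carbon's bonds:
C1: 3C, 1Na → 0 − 1 = -1
C2: 4C → 0 = 0
C3: 2C, 1H, 1O → 0 − 1 + 1 = 0
C4: 2C, 1H, 1F → 0 − 1 + 1 = 0
C5: 2C, 2H → 0 − 2 = -2
C6: 1C, 3N → 0 + 3 = +3
The highest value is +3.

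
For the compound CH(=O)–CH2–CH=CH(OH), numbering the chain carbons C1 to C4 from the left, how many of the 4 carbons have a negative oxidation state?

Tallying each carbon's bonds:
C1: 1C, 1H, 2O → 0 − 1 + 2 = +1
C2: 2C, 2H → 0 − 2 = -2
C3: 3C, 1H → 0 − 1 = -1
C4: 2C, 1H, 1O → 0 − 1 + 1 = 0
2 carbons (C2, C3) meet the condition.

2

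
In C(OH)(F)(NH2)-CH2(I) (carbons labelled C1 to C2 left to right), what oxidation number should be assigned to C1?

+3

Bonds to more-electronegative neighbours contribute +1 each, bonds to H or metals contribute −1 each, and C–C bonds contribute 0.
C1 has one bond to C (0), one bond to O (+1), one bond to F (+1), one bond to N (+1).
Oxidation state = 0 + 1 + 1 + 1 = +3.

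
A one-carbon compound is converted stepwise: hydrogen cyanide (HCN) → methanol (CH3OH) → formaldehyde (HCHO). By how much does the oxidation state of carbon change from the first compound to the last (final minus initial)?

Carbon oxidation states along the series — hydrogen cyanide: +2, methanol: -2, formaldehyde: 0.
Net change = 0 − (+2) = -2.

-2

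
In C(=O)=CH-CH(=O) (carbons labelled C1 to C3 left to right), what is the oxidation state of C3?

+1

Count +1 for every bond to an atom more electronegative than carbon and −1 for every bond to one less electronegative; C–C bonds are 0.
C3 has one bond to C (0), a double bond to O (2×+1 = +2), one bond to H (-1).
Oxidation state = 0 + 2 − 1 = +1.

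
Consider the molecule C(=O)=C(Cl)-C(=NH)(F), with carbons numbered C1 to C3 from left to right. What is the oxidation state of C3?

C3 has one bond to C (0), a double bond to N (2×+1 = +2), one bond to F (+1).
Oxidation state = 0 + 2 + 1 = +3.

+3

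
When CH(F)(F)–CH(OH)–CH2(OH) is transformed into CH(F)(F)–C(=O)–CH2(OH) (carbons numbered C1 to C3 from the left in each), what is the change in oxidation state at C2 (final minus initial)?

Before: C2 has 2 bonds to C, 1 bond to H, 1 bond to O → oxidation state 0.
After: C2 has 2 bonds to C, 2 bonds to O → oxidation state +2.
Δ = +2 − (0) = +2, so this is an oxidation at C2.

+2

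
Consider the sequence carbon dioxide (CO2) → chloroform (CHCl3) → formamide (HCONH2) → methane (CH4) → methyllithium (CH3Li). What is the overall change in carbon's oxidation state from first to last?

-8

Carbon oxidation states along the series — carbon dioxide: +4, chloroform: +2, formamide: +2, methane: -4, methyllithium: -4.
Net change = -4 − (+4) = -8.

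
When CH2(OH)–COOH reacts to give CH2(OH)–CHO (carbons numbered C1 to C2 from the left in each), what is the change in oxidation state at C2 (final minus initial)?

Before: C2 has 1 bond to C, 3 bonds to O → oxidation state +3.
After: C2 has 1 bond to C, 1 bond to H, 2 bonds to O → oxidation state +1.
Δ = +1 − (+3) = -2, so this is a reduction at C2.

-2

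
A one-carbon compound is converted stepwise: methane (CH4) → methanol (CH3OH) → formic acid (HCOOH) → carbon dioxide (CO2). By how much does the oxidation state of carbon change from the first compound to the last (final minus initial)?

Carbon oxidation states along the series — methane: -4, methanol: -2, formic acid: +2, carbon dioxide: +4.
Net change = +4 − (-4) = +8.

+8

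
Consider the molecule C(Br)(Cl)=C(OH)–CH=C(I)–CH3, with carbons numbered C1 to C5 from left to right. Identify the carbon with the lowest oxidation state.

Tallying each carbon's bonds:
C1: 2C, 1Cl, 1Br → 0 + 1 + 1 = +2
C2: 3C, 1O → 0 + 1 = +1
C3: 3C, 1H → 0 − 1 = -1
C4: 3C, 1I → 0 + 1 = +1
C5: 1C, 3H → 0 − 3 = -3
The most reduced carbon is C5 at -3.

C5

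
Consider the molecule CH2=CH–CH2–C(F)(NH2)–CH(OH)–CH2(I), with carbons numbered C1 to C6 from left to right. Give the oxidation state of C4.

Each bond to a more electronegative atom (O, N, halogen) counts +1, each bond to a less electronegative atom (H, metal, B, Si) counts −1, and each C–C bond counts 0.
C4 has one bond to C (0), one bond to C (0), one bond to F (+1), one bond to N (+1).
Oxidation state = 0 + 0 + 1 + 1 = +2.

+2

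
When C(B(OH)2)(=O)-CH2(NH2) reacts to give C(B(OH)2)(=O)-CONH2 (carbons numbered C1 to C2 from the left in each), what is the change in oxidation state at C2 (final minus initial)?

Before: C2 has 1 bond to C, 2 bonds to H, 1 bond to N → oxidation state -1.
After: C2 has 1 bond to C, 2 bonds to O, 1 bond to N → oxidation state +3.
Δ = +3 − (-1) = +4, so this is an oxidation at C2.

+4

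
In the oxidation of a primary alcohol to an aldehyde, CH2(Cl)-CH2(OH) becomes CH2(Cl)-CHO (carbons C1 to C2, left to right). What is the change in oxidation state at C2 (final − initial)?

Before: C2 has 1 bond to C, 2 bonds to H, 1 bond to O → oxidation state -1.
After: C2 has 1 bond to C, 1 bond to H, 2 bonds to O → oxidation state +1.
Δ = +1 − (-1) = +2, so this is an oxidation at C2.

+2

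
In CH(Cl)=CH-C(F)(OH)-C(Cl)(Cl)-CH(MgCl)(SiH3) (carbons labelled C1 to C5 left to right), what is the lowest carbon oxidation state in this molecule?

-3

Tallying each carbon's bonds:
C1: 2C, 1H, 1Cl → 0 − 1 + 1 = 0
C2: 3C, 1H → 0 − 1 = -1
C3: 2C, 1O, 1F → 0 + 1 + 1 = +2
C4: 2C, 2Cl → 0 + 2 = +2
C5: 1C, 1H, 1Mg, 1Si → 0 − 1 − 1 − 1 = -3
The lowest value is -3.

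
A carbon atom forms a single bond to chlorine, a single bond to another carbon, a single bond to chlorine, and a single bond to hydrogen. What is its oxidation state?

Assign +1 per bond to O/N/halogen, −1 per bond to H or an electropositive element, and 0 per bond to carbon.
The carbon has one bond to C (0), one bond to Cl (+1), one bond to Cl (+1), one bond to H (-1).
Oxidation state = 0 + 1 + 1 − 1 = +1.

+1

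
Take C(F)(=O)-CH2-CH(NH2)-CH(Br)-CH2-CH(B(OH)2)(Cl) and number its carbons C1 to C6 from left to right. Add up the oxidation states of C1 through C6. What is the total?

-2

Tallying each carbon's bonds:
C1: 1C, 2O, 1F → 0 + 2 + 1 = +3
C2: 2C, 2H → 0 − 2 = -2
C3: 2C, 1H, 1N → 0 − 1 + 1 = 0
C4: 2C, 1H, 1Br → 0 − 1 + 1 = 0
C5: 2C, 2H → 0 − 2 = -2
C6: 1C, 1H, 1Cl, 1B → 0 − 1 + 1 − 1 = -1
Sum = +3 − 2 + 0 + 0 − 2 − 1 = -2.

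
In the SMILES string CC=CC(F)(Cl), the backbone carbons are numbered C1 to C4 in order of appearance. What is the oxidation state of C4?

Assign +1 per bond to O/N/halogen, −1 per bond to H or an electropositive element, and 0 per bond to carbon.
C4 has one bond to C (0), one bond to H (-1), one bond to F (+1), one bond to Cl (+1).
Oxidation state = 0 − 1 + 1 + 1 = +1.

+1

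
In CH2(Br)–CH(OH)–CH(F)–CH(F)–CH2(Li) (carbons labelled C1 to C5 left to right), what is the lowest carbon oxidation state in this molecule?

Bonds to more-electronegative neighbours contribute +1 each, bonds to H or metals contribute −1 each, and C–C bonds contribute 0. Tallying each carbon:
C1: 1C, 2H, 1Br → 0 − 2 + 1 = -1
C2: 2C, 1H, 1O → 0 − 1 + 1 = 0
C3: 2C, 1H, 1F → 0 − 1 + 1 = 0
C4: 2C, 1H, 1F → 0 − 1 + 1 = 0
C5: 1C, 2H, 1Li → 0 − 2 − 1 = -3
The lowest value is -3.

-3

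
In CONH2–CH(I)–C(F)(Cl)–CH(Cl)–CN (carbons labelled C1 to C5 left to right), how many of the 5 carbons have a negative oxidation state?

0

Each bond to a more electronegative atom (O, N, halogen) counts +1, each bond to a less electronegative atom (H, metal, B, Si) counts −1, and each C–C bond counts 0. Tallying each carbon:
C1: 1C, 2O, 1N → 0 + 2 + 1 = +3
C2: 2C, 1H, 1I → 0 − 1 + 1 = 0
C3: 2C, 1F, 1Cl → 0 + 1 + 1 = +2
C4: 2C, 1H, 1Cl → 0 − 1 + 1 = 0
C5: 1C, 3N → 0 + 3 = +3
0 carbons meet the condition.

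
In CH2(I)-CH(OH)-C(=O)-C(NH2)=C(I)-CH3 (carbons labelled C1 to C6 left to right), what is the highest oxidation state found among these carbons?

+2

Each bond to a more electronegative atom (O, N, halogen) counts +1, each bond to a less electronegative atom (H, metal, B, Si) counts −1, and each C–C bond counts 0. Tallying each carbon:
C1: 1C, 2H, 1I → 0 − 2 + 1 = -1
C2: 2C, 1H, 1O → 0 − 1 + 1 = 0
C3: 2C, 2O → 0 + 2 = +2
C4: 3C, 1N → 0 + 1 = +1
C5: 3C, 1I → 0 + 1 = +1
C6: 1C, 3H → 0 − 3 = -3
The highest value is +2.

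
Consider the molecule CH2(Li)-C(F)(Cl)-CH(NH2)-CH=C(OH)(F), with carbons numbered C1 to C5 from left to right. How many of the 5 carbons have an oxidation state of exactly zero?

Bonds to more-electronegative neighbours contribute +1 each, bonds to H or metals contribute −1 each, and C–C bonds contribute 0. Tallying each carbon:
C1: 1C, 2H, 1Li → 0 − 2 − 1 = -3
C2: 2C, 1F, 1Cl → 0 + 1 + 1 = +2
C3: 2C, 1H, 1N → 0 − 1 + 1 = 0
C4: 3C, 1H → 0 − 1 = -1
C5: 2C, 1O, 1F → 0 + 1 + 1 = +2
1 carbon (C3) meets the condition.

1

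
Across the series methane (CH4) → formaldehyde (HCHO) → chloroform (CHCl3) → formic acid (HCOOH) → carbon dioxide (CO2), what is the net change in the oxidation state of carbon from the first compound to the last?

+8

Carbon oxidation states along the series — methane: -4, formaldehyde: 0, chloroform: +2, formic acid: +2, carbon dioxide: +4.
Net change = +4 − (-4) = +8.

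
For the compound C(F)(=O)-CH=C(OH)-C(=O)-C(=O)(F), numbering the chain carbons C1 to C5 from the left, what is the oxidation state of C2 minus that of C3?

-2

C2: 3C, 1H → 0 − 1 = -1
C3: 3C, 1O → 0 + 1 = +1
Difference: -1 − (+1) = -2.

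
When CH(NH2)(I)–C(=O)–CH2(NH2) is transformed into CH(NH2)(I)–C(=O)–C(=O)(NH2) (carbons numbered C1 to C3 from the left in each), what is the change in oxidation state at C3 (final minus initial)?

+4

Before: C3 has 1 bond to C, 2 bonds to H, 1 bond to N → oxidation state -1.
After: C3 has 1 bond to C, 2 bonds to O, 1 bond to N → oxidation state +3.
Δ = +3 − (-1) = +4, so this is an oxidation at C3.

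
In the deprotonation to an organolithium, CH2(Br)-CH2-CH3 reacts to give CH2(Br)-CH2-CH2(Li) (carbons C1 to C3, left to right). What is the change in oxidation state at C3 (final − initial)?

Before: C3 has 1 bond to C, 3 bonds to H → oxidation state -3.
After: C3 has 1 bond to C, 2 bonds to H, 1 bond to Li → oxidation state -3.
Δ = -3 − (-3) = 0, so no net redox change at C3.

0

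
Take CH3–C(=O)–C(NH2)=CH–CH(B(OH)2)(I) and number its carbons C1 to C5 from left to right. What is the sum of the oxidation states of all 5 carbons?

Assign +1 per bond to O/N/halogen, −1 per bond to H or an electropositive element, and 0 per bond to carbon. Tallying each carbon:
C1: 1C, 3H → 0 − 3 = -3
C2: 2C, 2O → 0 + 2 = +2
C3: 3C, 1N → 0 + 1 = +1
C4: 3C, 1H → 0 − 1 = -1
C5: 1C, 1H, 1I, 1B → 0 − 1 + 1 − 1 = -1
Sum = -3 + 2 + 1 − 1 − 1 = -2.

-2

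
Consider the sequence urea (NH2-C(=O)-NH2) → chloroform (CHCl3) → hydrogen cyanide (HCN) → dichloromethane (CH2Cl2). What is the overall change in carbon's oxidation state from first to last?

Carbon oxidation states along the series — urea: +4, chloroform: +2, hydrogen cyanide: +2, dichloromethane: 0.
Net change = 0 − (+4) = -4.

-4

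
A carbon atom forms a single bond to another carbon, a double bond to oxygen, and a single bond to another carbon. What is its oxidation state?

The carbon has one bond to C (0), one bond to C (0), a double bond to O (2×+1 = +2).
Oxidation state = 0 + 0 + 2 = +2.

+2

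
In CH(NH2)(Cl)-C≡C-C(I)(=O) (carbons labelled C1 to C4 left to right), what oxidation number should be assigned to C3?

C3 has a triple bond to C (3×0 = 0), one bond to C (0).
Oxidation state = 0 + 0 = 0.

0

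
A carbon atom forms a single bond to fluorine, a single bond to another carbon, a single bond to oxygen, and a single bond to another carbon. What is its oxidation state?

+2

Count +1 for every bond to an atom more electronegative than carbon and −1 for every bond to one less electronegative; C–C bonds are 0.
The carbon has one bond to C (0), one bond to C (0), one bond to F (+1), one bond to O (+1).
Oxidation state = 0 + 0 + 1 + 1 = +2.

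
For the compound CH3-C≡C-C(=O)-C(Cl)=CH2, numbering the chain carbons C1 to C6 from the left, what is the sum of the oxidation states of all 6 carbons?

Each bond to a more electronegative atom (O, N, halogen) counts +1, each bond to a less electronegative atom (H, metal, B, Si) counts −1, and each C–C bond counts 0. Tallying each carbon:
C1: 1C, 3H → 0 − 3 = -3
C2: 4C → 0 = 0
C3: 4C → 0 = 0
C4: 2C, 2O → 0 + 2 = +2
C5: 3C, 1Cl → 0 + 1 = +1
C6: 2C, 2H → 0 − 2 = -2
Sum = -3 + 0 + 0 + 2 + 1 − 2 = -2.

-2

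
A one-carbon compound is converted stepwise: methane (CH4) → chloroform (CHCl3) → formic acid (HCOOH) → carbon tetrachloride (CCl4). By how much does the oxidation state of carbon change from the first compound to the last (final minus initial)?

+8

Carbon oxidation states along the series — methane: -4, chloroform: +2, formic acid: +2, carbon tetrachloride: +4.
Net change = +4 − (-4) = +8.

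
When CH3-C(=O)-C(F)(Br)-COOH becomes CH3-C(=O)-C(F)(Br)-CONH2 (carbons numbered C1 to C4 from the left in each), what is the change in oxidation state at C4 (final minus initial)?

0

Before: C4 has 1 bond to C, 3 bonds to O → oxidation state +3.
After: C4 has 1 bond to C, 2 bonds to O, 1 bond to N → oxidation state +3.
Δ = +3 − (+3) = 0, so no net redox change at C4.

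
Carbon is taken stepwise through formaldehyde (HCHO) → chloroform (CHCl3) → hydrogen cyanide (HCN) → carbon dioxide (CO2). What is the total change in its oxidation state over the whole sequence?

Carbon oxidation states along the series — formaldehyde: 0, chloroform: +2, hydrogen cyanide: +2, carbon dioxide: +4.
Net change = +4 − (0) = +4.

+4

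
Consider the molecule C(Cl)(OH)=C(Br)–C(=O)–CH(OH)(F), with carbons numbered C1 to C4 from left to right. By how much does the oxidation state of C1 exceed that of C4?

+1

C1: 2C, 1O, 1Cl → 0 + 1 + 1 = +2
C4: 1C, 1H, 1O, 1F → 0 − 1 + 1 + 1 = +1
Difference: +2 − (+1) = +1.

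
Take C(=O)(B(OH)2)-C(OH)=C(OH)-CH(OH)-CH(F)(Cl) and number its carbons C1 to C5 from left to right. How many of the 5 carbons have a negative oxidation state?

Tallying each carbon's bonds:
C1: 1C, 2O, 1B → 0 + 2 − 1 = +1
C2: 3C, 1O → 0 + 1 = +1
C3: 3C, 1O → 0 + 1 = +1
C4: 2C, 1H, 1O → 0 − 1 + 1 = 0
C5: 1C, 1H, 1F, 1Cl → 0 − 1 + 1 + 1 = +1
0 carbons meet the condition.

0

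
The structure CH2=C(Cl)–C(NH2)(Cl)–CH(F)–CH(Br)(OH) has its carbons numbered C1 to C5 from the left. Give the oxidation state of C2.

C2 has a double bond to C (2×0 = 0), one bond to C (0), one bond to Cl (+1).
Oxidation state = 0 + 0 + 1 = +1.

+1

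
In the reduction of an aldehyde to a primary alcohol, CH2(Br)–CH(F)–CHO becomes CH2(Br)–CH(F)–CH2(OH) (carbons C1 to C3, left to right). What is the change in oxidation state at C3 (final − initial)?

Before: C3 has 1 bond to C, 1 bond to H, 2 bonds to O → oxidation state +1.
After: C3 has 1 bond to C, 2 bonds to H, 1 bond to O → oxidation state -1.
Δ = -1 − (+1) = -2, so this is a reduction at C3.

-2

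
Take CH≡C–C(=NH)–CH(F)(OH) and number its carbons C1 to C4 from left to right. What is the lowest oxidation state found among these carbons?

Tallying each carbon's bonds:
C1: 3C, 1H → 0 − 1 = -1
C2: 4C → 0 = 0
C3: 2C, 2N → 0 + 2 = +2
C4: 1C, 1H, 1O, 1F → 0 − 1 + 1 + 1 = +1
The lowest value is -1.

-1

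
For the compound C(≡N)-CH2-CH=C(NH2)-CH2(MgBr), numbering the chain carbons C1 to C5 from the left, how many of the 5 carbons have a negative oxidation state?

Tallying each carbon's bonds:
C1: 1C, 3N → 0 + 3 = +3
C2: 2C, 2H → 0 − 2 = -2
C3: 3C, 1H → 0 − 1 = -1
C4: 3C, 1N → 0 + 1 = +1
C5: 1C, 2H, 1Mg → 0 − 2 − 1 = -3
3 carbons (C2, C3, C5) meet the condition.

3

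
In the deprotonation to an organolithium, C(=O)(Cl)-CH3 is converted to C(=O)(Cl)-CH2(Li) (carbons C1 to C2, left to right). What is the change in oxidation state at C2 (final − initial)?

0

Before: C2 has 1 bond to C, 3 bonds to H → oxidation state -3.
After: C2 has 1 bond to C, 2 bonds to H, 1 bond to Li → oxidation state -3.
Δ = -3 − (-3) = 0, so no net redox change at C2.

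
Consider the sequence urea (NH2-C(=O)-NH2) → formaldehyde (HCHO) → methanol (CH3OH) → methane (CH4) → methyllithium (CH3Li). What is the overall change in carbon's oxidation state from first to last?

-8

Carbon oxidation states along the series — urea: +4, formaldehyde: 0, methanol: -2, methane: -4, methyllithium: -4.
Net change = -4 − (+4) = -8.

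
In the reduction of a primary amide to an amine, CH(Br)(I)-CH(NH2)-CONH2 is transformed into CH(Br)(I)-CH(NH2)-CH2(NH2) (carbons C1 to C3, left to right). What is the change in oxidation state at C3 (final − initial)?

-4

Before: C3 has 1 bond to C, 2 bonds to O, 1 bond to N → oxidation state +3.
After: C3 has 1 bond to C, 2 bonds to H, 1 bond to N → oxidation state -1.
Δ = -1 − (+3) = -4, so this is a reduction at C3.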